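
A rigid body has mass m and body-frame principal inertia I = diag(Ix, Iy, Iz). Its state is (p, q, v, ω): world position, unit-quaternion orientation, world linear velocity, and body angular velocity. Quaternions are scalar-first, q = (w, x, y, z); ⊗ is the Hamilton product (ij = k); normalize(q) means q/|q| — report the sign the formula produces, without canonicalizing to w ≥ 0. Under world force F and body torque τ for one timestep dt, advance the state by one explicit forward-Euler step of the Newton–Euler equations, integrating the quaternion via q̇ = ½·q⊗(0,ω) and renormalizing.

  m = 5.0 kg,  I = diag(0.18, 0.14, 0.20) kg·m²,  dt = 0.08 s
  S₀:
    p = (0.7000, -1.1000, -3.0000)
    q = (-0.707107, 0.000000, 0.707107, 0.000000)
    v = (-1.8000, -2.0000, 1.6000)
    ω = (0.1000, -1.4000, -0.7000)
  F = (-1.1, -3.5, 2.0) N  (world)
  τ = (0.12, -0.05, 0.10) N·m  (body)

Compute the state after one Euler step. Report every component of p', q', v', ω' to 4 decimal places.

linear accel F/m = (-0.2200, -0.7000, 0.4000)
p' = p + v·dt = (0.5560, -1.2600, -2.8720)
v + (F/m)dt = (-1.8176, -2.0560, 1.6320)
precession coupling ω×(Iω) = (0.0588, 0.0014, 0.0056)
angular accel α = (0.3400, -0.3671, 0.4720)
ω + α·dt = (0.1272, -1.4294, -0.6622)
2q̇ = q⊗(0,ω) = (0.9899498, -0.5656856, 0.9899498, 0.4242642)
q + ½dt·q⊗(0,ω), renormalized = (-0.6662, -0.0226, 0.7452, 0.0169)

p' = (0.5560, -1.2600, -2.8720)
q' = (-0.6662, -0.0226, 0.7452, 0.0169)
v' = (-1.8176, -2.0560, 1.6320)
ω' = (0.1272, -1.4294, -0.6622)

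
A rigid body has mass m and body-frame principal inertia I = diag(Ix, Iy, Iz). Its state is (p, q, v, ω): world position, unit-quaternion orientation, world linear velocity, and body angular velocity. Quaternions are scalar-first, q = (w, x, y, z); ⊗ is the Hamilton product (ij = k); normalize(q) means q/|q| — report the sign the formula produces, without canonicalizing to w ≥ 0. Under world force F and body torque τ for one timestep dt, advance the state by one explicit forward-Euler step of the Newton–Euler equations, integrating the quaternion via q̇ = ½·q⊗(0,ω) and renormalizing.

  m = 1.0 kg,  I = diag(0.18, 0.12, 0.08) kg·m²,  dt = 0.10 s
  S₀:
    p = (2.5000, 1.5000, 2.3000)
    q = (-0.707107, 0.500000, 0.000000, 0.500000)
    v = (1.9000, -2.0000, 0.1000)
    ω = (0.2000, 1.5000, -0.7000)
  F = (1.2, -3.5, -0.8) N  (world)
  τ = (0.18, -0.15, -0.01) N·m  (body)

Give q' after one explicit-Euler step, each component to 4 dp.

q' = (-0.6922, 0.4539, -0.0304, 0.5603)

Hamilton product q⊗(0,ω) = (0.2500000, -0.8914214, -0.6106605, 1.2449749)
updated quaternion q' = (-0.6922, 0.4539, -0.0304, 0.5603)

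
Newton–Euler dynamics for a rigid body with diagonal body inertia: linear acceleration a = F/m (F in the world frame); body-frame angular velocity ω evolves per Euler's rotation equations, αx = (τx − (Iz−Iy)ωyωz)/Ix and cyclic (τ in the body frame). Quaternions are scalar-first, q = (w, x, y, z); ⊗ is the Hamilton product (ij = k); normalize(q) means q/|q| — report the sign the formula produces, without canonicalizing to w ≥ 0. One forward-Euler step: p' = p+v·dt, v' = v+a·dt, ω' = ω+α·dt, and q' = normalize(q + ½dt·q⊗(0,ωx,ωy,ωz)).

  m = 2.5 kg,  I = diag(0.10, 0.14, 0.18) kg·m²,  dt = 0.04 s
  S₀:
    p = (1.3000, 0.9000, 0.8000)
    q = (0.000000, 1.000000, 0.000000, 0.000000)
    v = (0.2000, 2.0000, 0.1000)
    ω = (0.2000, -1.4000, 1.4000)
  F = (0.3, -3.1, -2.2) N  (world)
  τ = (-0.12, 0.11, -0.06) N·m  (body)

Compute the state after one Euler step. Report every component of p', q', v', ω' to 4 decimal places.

p' = (1.3080, 0.9800, 0.8040)
q' = (-0.0040, 0.9992, -0.0280, -0.0280)
v' = (0.2048, 1.9504, 0.0648)
ω' = (0.1834, -1.3622, 1.3892)

α = I⁻¹(τ − ω×Iω) = (-0.4160, 0.9457, -0.2711)
new body rate ω' = (0.1834, -1.3622, 1.3892)
Hamilton product q⊗(0,ω) = (-0.2000000, 0.0000000, -1.4000000, -1.4000000)
q + ½dt·q⊗(0,ω), renormalized = (-0.0040, 0.9992, -0.0280, -0.0280)
p' = p + v·dt = (1.3080, 0.9800, 0.8040)
new velocity v' = (0.2048, 1.9504, 0.0648)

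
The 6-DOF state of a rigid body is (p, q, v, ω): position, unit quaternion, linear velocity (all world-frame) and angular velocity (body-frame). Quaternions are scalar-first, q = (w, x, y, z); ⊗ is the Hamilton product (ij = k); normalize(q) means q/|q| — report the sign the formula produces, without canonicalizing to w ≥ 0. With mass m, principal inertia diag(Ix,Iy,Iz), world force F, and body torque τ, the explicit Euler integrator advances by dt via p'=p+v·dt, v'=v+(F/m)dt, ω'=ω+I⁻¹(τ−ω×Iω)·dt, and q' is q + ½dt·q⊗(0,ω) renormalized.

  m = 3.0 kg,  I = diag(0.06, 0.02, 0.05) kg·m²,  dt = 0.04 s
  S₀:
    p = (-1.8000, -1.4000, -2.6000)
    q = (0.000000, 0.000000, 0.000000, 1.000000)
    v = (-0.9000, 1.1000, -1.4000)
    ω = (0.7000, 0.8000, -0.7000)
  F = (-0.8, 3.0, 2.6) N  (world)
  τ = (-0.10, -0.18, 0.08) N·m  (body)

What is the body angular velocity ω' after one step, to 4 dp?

precession coupling ω×(Iω) = (-0.0168, -0.0049, -0.0224)
(τ − ω×Iω)/I = (-1.3867, -8.7550, 2.0480)
new body rate ω' = (0.6445, 0.4498, -0.6181)

ω' = (0.6445, 0.4498, -0.6181)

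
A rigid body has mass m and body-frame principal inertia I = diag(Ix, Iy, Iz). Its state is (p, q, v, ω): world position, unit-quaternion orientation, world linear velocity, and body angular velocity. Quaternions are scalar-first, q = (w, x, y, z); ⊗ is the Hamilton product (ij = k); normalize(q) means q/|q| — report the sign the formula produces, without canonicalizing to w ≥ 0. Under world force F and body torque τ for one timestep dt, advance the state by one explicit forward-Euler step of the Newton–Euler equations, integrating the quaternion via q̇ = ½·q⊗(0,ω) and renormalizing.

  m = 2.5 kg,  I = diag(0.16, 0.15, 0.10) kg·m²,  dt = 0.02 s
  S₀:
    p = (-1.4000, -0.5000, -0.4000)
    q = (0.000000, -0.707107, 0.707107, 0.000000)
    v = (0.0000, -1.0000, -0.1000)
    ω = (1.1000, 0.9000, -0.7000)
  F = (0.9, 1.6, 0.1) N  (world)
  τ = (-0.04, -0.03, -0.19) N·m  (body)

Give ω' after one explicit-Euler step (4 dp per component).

ω' = (1.0911, 0.9022, -0.7360)

precession coupling ω×(Iω) = (0.0315, -0.0462, -0.0099)
angular accel α = (-0.4469, 0.1080, -1.8010)
new body rate ω' = (1.0911, 0.9022, -0.7360)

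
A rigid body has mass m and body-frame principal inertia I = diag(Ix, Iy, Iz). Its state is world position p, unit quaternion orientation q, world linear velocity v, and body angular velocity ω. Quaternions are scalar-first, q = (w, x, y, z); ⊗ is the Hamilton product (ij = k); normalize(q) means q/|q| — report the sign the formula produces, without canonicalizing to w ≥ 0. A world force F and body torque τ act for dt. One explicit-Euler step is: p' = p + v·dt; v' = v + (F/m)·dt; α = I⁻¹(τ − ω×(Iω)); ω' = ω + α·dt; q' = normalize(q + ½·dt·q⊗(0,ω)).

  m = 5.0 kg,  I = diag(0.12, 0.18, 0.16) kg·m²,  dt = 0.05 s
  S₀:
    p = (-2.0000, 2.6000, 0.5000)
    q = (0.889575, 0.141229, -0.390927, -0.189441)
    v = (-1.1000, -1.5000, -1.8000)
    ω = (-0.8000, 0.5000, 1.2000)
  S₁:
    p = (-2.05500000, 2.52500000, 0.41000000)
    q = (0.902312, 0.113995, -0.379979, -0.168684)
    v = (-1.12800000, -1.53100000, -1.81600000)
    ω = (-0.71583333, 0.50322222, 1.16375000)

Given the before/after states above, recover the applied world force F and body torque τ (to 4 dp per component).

Δv = v₁−v₀ = (-0.02800000, -0.03100000, -0.01600000)
F = m·Δv/dt = (-2.8000, -3.1000, -1.6000)
ω₁ − ω₀ = (0.08416667, 0.00322222, -0.03625000)
I·α + gyro = (0.1900, 0.0500, -0.1400)

F = (-2.8000, -3.1000, -1.6000)
τ = (0.1900, 0.0500, -0.1400)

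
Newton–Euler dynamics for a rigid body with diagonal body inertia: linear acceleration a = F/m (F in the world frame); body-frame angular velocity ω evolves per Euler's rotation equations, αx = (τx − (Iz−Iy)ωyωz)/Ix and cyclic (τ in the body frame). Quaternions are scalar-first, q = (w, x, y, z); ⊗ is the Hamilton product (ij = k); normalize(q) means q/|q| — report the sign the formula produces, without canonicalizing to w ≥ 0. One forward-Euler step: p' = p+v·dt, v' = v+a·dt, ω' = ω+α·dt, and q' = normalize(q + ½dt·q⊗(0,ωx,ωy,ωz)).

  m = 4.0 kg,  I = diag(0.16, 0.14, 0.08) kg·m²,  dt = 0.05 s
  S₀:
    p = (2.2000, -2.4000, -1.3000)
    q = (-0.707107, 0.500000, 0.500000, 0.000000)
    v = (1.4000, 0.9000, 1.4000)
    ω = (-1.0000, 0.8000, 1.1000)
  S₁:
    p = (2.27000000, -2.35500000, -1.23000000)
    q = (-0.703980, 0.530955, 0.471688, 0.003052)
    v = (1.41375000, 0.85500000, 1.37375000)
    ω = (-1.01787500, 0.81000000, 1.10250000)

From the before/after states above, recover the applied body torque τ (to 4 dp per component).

ω₁ − ω₀ = (-0.01787500, 0.01000000, 0.00250000)
gyro term ω₀×Iω₀ = (-0.0528, -0.0880, 0.0160)
applied torque τ = (-0.1100, -0.0600, 0.0200)

τ = (-0.1100, -0.0600, 0.0200)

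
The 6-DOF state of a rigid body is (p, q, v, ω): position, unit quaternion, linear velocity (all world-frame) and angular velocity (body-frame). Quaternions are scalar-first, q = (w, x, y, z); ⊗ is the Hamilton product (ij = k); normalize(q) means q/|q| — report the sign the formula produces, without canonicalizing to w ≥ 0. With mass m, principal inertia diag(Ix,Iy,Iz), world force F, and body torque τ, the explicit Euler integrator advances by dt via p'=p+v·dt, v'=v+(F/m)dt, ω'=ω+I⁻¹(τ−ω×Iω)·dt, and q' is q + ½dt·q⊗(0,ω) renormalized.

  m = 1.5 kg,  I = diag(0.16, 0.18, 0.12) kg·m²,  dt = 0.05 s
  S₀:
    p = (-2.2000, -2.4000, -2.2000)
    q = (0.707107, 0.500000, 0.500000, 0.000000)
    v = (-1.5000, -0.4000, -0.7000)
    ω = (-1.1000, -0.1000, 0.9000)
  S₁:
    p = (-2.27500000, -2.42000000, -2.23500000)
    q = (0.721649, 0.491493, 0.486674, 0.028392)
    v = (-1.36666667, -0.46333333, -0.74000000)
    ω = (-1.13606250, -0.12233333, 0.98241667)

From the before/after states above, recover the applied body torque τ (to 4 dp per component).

τ = (-0.1100, -0.1200, 0.2000)

ω₁ − ω₀ = (-0.03606250, -0.02233333, 0.08241667)
ω₀×(Iω₀) = (0.0054, -0.0396, 0.0022)
applied torque τ = (-0.1100, -0.1200, 0.2000)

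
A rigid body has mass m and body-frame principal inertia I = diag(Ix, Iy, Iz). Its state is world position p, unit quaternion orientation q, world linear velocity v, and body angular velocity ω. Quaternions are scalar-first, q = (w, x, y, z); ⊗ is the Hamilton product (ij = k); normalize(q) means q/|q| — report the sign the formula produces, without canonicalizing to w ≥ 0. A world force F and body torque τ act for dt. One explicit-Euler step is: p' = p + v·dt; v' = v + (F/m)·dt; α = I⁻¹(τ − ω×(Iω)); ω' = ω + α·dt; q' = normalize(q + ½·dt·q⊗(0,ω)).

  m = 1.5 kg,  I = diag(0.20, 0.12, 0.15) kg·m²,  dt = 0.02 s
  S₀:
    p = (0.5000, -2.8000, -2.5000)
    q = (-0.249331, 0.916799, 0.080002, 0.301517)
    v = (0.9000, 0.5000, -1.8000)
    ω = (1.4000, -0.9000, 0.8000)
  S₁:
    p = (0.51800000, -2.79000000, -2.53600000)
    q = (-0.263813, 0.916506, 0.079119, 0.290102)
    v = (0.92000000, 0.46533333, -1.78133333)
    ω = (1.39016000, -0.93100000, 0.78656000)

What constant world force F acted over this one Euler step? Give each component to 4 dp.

F = (1.5000, -2.6000, 1.4000)

velocity change Δv = (0.02000000, -0.03466667, 0.01866667)
applied force F = (1.5000, -2.6000, 1.4000)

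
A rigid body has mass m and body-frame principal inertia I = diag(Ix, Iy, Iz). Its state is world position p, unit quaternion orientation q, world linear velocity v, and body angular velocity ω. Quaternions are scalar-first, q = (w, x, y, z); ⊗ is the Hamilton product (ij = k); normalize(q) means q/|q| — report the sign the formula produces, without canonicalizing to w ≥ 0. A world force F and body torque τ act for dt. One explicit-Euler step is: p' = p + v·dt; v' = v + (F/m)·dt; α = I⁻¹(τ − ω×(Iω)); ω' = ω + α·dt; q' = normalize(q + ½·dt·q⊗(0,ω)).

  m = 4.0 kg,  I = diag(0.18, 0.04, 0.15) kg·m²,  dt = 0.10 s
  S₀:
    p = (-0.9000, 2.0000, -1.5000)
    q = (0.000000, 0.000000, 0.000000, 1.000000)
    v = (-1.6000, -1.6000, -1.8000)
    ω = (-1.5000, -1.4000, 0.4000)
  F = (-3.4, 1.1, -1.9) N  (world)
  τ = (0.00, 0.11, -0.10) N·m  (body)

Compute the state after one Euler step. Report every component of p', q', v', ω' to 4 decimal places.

p' = (-1.0600, 1.8400, -1.6800)
q' = (-0.0199, 0.0696, -0.0746, 0.9946)
v' = (-1.6850, -1.5725, -1.8475)
ω' = (-1.4658, -1.0800, 0.5293)

ω×(Iω) gyroscopic = (-0.0616, -0.0180, -0.2940)
(τ − ω×Iω)/I = (0.3422, 3.2000, 1.2933)
ω' = ω + α·dt = (-1.4658, -1.0800, 0.5293)
2q̇ = q⊗(0,ω) = (-0.4000000, 1.4000000, -1.5000000, 0.0000000)
updated quaternion q' = (-0.0199, 0.0696, -0.0746, 0.9946)
linear accel F/m = (-0.8500, 0.2750, -0.4750)
p + v·dt = (-1.0600, 1.8400, -1.6800)
v' = v + a·dt = (-1.6850, -1.5725, -1.8475)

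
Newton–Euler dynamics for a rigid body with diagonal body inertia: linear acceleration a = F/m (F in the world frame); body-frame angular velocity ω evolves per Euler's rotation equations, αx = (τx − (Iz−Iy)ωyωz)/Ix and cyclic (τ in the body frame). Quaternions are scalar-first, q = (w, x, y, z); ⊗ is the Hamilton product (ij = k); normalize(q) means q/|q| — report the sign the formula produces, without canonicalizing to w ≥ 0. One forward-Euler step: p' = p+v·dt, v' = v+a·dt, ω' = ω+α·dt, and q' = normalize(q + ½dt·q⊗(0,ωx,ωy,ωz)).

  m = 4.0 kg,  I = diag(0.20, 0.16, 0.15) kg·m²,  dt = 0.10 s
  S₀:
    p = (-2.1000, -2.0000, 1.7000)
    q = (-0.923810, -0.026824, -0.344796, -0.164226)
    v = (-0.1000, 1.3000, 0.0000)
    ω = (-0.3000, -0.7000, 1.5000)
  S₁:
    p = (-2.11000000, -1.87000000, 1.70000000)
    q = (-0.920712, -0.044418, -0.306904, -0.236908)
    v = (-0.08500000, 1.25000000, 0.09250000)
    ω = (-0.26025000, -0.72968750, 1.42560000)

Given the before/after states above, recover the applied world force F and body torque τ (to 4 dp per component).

rate change Δω = (0.03975000, -0.02968750, -0.07440000)
ω₀×(Iω₀) = (0.0105, -0.0225, -0.0084)
applied torque τ = (0.0900, -0.0700, -0.1200)
Δv = v₁−v₀ = (0.01500000, -0.05000000, 0.09250000)
m·(v₁−v₀)/dt = (0.6000, -2.0000, 3.7000)

F = (0.6000, -2.0000, 3.7000)
τ = (0.0900, -0.0700, -0.1200)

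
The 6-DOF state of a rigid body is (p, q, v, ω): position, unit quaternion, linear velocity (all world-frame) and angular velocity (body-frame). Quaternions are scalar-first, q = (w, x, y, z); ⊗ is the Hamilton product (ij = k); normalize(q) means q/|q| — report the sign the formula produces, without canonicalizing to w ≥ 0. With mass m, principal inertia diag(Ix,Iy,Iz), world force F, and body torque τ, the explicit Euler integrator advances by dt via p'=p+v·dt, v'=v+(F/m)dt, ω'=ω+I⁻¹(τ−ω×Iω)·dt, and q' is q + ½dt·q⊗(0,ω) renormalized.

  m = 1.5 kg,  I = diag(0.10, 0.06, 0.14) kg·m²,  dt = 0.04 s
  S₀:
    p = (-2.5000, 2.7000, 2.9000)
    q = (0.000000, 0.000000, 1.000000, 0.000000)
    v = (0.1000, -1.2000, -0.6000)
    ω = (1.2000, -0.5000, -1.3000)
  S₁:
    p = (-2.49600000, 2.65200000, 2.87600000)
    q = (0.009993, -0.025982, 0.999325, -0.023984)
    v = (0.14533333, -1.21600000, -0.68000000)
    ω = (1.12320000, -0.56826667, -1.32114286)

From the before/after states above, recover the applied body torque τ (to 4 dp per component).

τ = (-0.1400, -0.0400, -0.0500)

Δω = ω₁−ω₀ = (-0.07680000, -0.06826667, -0.02114286)
precession coupling = (0.0520, 0.0624, 0.0240)
I·α + gyro = (-0.1400, -0.0400, -0.0500)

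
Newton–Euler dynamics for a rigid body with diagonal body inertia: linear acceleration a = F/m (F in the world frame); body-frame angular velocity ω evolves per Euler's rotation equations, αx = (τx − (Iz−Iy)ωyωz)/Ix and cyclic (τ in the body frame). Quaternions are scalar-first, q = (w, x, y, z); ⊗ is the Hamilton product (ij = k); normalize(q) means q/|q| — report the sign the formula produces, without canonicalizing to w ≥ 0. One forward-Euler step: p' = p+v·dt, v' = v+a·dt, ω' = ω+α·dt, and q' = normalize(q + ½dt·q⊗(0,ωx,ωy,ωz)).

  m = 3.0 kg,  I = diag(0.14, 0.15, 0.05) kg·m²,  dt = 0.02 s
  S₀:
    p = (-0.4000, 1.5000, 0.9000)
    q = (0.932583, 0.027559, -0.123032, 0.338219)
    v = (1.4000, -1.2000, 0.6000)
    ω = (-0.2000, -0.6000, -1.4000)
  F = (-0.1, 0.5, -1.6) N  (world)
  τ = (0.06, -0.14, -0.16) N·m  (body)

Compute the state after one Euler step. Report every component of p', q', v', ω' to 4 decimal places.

p' = (-0.3720, 1.4760, 0.9120)
q' = (0.9365, 0.0294, -0.1289, 0.3247)
v' = (1.3993, -1.1967, 0.5893)
ω' = (-0.1794, -0.6220, -1.4645)

gyro term ω×Iω = (-0.0840, 0.0252, 0.0012)
α = I⁻¹(τ − ω×Iω) = (1.0286, -1.1013, -3.2240)
ω' = ω + α·dt = (-0.1794, -0.6220, -1.4645)
2q̇ = q⊗(0,ω) = (0.4051992, 0.1886596, -0.5886110, -1.3467580)
q + ½dt·q⊗(0,ω), renormalized = (0.9365, 0.0294, -0.1289, 0.3247)
a = F/m = (-0.0333, 0.1667, -0.5333)
new position p' = (-0.3720, 1.4760, 0.9120)
new velocity v' = (1.3993, -1.1967, 0.5893)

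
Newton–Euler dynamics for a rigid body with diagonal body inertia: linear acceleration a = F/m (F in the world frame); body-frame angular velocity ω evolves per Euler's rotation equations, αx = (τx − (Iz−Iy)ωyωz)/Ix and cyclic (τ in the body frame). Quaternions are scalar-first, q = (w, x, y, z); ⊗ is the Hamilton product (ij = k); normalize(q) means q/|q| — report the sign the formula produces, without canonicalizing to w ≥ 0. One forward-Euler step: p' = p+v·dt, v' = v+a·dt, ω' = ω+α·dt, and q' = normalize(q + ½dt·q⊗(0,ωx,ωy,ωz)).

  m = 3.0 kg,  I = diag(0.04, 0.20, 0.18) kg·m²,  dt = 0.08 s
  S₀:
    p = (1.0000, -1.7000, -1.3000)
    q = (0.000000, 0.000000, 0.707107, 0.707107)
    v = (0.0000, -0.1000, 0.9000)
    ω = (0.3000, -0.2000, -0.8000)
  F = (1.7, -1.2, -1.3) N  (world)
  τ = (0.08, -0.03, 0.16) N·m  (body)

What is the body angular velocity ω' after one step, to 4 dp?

ω' = (0.4664, -0.2254, -0.7246)

angular accel α = (2.0800, -0.3180, 0.9422)
ω' = ω + α·dt = (0.4664, -0.2254, -0.7246)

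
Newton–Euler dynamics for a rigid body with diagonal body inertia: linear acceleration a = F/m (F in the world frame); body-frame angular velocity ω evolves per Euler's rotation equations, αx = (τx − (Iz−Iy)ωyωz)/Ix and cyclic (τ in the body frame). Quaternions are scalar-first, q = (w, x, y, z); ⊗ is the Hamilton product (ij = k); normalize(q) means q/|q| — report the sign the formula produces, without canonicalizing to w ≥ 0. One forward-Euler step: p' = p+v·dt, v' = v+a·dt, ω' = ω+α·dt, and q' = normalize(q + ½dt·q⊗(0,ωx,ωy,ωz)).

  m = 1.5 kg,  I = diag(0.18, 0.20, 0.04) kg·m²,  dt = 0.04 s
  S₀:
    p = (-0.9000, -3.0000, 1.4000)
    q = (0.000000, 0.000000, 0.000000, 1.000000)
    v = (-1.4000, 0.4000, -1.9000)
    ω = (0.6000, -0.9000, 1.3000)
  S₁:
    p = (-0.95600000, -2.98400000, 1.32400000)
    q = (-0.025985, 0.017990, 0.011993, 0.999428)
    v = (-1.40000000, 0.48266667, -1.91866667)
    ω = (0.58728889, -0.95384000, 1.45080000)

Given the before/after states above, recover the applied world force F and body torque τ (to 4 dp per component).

rate change Δω = (-0.01271111, -0.05384000, 0.15080000)
precession coupling = (0.1872, 0.1092, -0.0108)
I·α + gyro = (0.1300, -0.1600, 0.1400)
v₁ − v₀ = (0.00000000, 0.08266667, -0.01866667)
m·(v₁−v₀)/dt = (0.0000, 3.1000, -0.7000)

F = (0.0000, 3.1000, -0.7000)
τ = (0.1300, -0.1600, 0.1400)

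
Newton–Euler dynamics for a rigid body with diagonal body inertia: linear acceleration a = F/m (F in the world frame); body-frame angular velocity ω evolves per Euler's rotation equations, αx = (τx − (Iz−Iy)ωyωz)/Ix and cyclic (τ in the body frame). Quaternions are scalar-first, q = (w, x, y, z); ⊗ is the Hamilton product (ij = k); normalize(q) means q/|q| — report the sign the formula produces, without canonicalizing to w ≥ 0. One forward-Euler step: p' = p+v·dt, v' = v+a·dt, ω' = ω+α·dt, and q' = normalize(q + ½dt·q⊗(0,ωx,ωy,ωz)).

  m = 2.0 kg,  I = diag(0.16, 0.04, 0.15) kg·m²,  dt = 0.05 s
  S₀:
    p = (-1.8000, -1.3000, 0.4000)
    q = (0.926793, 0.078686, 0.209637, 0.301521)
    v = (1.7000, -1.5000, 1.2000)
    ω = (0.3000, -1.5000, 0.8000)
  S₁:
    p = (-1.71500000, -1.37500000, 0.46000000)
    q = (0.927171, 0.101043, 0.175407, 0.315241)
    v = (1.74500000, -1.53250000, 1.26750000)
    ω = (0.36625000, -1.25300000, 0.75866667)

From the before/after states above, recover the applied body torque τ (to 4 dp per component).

τ = (0.0800, 0.2000, -0.0700)

Δω = ω₁−ω₀ = (0.06625000, 0.24700000, -0.04133333)
I·α + gyro = (0.0800, 0.2000, -0.0700)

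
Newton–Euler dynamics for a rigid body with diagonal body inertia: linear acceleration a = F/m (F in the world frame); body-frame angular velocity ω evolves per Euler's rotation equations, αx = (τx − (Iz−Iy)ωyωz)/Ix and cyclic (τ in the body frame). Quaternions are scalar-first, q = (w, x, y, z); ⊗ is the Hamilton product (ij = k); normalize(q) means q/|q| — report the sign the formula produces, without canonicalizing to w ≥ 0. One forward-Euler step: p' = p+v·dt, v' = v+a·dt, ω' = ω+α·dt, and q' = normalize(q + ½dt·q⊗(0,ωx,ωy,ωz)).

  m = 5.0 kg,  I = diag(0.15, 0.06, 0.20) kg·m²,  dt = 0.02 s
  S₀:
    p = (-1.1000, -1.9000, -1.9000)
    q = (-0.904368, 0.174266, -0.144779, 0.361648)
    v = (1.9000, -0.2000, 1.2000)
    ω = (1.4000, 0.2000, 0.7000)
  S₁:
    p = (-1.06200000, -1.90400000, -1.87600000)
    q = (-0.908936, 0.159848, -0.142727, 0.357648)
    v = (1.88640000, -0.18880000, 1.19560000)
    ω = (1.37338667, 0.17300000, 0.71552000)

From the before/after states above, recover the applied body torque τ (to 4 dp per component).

τ = (-0.1800, -0.1300, 0.1300)

Δω = ω₁−ω₀ = (-0.02661333, -0.02700000, 0.01552000)
precession coupling = (0.0196, -0.0490, -0.0252)
τ = I·(Δω/dt) + ω₀×(Iω₀) = (-0.1800, -0.1300, 0.1300)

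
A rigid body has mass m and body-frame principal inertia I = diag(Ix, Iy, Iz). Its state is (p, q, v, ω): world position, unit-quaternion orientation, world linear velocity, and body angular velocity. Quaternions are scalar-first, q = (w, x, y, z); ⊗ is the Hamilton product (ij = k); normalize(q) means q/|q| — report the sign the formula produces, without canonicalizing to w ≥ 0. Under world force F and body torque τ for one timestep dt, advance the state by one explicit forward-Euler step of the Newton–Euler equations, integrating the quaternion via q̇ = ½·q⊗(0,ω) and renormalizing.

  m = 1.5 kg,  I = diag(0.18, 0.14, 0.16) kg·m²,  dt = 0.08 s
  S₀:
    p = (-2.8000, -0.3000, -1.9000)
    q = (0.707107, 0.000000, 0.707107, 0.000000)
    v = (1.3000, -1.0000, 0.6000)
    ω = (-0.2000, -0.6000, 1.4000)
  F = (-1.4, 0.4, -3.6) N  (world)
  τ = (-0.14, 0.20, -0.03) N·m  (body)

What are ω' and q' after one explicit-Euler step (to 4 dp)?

precession coupling ω×(Iω) = (-0.0168, -0.0056, -0.0048)
angular accel α = (-0.6844, 1.4686, -0.1575)
ω' = ω + α·dt = (-0.2548, -0.4825, 1.3874)
2q̇ = q⊗(0,ω) = (0.4242642, 0.8485284, -0.4242642, 1.1313712)
updated quaternion q' = (0.7227, 0.0339, 0.6888, 0.0452)

ω' = (-0.2548, -0.4825, 1.3874)
q' = (0.7227, 0.0339, 0.6888, 0.0452)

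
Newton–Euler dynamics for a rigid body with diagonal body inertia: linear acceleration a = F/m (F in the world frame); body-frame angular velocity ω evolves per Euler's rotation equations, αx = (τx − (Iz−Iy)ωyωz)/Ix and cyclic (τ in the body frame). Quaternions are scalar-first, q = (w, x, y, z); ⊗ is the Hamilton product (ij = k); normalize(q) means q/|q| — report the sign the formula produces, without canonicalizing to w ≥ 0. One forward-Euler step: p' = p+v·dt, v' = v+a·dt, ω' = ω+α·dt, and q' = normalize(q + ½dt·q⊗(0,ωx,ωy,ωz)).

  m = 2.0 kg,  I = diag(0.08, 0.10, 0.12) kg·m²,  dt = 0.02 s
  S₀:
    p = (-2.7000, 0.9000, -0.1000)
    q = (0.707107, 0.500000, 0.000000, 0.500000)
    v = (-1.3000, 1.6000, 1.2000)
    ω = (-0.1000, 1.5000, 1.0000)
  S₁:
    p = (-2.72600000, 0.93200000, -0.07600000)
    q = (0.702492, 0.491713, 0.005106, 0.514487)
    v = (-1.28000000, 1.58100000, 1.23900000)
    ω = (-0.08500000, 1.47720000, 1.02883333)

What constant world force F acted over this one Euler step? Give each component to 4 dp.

Δv = v₁−v₀ = (0.02000000, -0.01900000, 0.03900000)
m·(v₁−v₀)/dt = (2.0000, -1.9000, 3.9000)

F = (2.0000, -1.9000, 3.9000)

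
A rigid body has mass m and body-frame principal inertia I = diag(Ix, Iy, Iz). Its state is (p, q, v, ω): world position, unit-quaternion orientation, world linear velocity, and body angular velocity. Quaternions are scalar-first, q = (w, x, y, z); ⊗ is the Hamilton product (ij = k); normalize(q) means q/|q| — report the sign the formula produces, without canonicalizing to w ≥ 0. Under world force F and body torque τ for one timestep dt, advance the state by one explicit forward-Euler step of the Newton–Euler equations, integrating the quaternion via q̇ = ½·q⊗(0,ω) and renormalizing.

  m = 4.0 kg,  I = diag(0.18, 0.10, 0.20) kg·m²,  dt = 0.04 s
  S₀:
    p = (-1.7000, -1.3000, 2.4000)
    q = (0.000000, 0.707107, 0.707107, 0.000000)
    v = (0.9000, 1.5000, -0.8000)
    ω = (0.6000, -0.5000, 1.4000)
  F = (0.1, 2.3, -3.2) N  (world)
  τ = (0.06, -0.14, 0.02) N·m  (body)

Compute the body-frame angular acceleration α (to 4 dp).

α = (0.7222, -1.2320, -0.0200)

gyro term ω×Iω = (-0.0700, -0.0168, 0.0240)
α = I⁻¹(τ − ω×Iω) = (0.7222, -1.2320, -0.0200)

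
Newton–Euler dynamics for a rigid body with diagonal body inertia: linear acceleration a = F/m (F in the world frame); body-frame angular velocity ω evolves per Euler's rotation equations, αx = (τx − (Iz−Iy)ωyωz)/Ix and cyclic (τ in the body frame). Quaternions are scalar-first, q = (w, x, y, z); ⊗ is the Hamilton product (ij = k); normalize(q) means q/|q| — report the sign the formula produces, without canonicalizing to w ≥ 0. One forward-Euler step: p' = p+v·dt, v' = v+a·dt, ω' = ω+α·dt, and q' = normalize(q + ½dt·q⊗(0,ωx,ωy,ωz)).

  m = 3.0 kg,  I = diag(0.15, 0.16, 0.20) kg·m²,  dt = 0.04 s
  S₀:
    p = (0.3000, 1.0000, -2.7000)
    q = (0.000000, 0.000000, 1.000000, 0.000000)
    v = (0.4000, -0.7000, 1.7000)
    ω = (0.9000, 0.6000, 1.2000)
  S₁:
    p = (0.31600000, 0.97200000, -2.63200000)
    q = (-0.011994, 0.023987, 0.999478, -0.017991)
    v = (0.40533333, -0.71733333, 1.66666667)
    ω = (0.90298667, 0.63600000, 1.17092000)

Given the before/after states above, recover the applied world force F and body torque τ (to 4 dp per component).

ω₁ − ω₀ = (0.00298667, 0.03600000, -0.02908000)
precession coupling = (0.0288, -0.0540, 0.0054)
applied torque τ = (0.0400, 0.0900, -0.1400)
Δv = v₁−v₀ = (0.00533333, -0.01733333, -0.03333333)
applied force F = (0.4000, -1.3000, -2.5000)

F = (0.4000, -1.3000, -2.5000)
τ = (0.0400, 0.0900, -0.1400)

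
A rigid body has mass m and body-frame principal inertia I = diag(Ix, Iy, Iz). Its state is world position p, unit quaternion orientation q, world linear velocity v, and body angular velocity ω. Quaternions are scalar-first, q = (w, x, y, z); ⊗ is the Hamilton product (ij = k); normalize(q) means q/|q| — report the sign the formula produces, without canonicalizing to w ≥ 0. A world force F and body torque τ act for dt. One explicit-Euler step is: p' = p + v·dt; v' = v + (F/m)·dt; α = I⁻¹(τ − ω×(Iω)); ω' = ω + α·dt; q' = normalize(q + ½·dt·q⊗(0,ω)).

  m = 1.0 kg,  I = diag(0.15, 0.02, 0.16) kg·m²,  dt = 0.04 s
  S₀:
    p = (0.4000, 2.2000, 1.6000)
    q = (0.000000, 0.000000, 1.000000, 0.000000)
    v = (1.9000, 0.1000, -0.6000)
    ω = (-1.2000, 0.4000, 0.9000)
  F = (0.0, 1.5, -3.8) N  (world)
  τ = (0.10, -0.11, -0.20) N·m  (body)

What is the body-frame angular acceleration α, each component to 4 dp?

α = (0.3307, -6.0400, -1.6400)

gyro term ω×Iω = (0.0504, 0.0108, 0.0624)
(τ − ω×Iω)/I = (0.3307, -6.0400, -1.6400)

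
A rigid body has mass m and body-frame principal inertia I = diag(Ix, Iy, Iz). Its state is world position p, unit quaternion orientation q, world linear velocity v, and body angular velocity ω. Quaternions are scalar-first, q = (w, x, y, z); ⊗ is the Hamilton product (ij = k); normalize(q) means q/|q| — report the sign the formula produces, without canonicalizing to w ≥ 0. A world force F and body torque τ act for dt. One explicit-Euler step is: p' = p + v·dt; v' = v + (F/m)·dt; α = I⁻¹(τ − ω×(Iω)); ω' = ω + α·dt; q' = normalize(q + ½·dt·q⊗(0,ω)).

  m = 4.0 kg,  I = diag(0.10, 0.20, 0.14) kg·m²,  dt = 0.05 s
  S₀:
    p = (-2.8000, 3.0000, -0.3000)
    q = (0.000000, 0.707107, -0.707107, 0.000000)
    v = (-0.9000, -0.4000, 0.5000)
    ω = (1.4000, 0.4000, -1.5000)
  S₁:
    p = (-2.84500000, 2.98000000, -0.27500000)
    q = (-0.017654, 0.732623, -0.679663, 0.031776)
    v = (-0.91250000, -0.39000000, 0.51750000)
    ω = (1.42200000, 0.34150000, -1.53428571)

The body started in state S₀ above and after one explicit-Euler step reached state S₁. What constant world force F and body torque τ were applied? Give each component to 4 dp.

rate change Δω = (0.02200000, -0.05850000, -0.03428571)
ω₀×(Iω₀) = (0.0360, 0.0840, 0.0560)
applied torque τ = (0.0800, -0.1500, -0.0400)
v₁ − v₀ = (-0.01250000, 0.01000000, 0.01750000)
F = m·Δv/dt = (-1.0000, 0.8000, 1.4000)

F = (-1.0000, 0.8000, 1.4000)
τ = (0.0800, -0.1500, -0.0400)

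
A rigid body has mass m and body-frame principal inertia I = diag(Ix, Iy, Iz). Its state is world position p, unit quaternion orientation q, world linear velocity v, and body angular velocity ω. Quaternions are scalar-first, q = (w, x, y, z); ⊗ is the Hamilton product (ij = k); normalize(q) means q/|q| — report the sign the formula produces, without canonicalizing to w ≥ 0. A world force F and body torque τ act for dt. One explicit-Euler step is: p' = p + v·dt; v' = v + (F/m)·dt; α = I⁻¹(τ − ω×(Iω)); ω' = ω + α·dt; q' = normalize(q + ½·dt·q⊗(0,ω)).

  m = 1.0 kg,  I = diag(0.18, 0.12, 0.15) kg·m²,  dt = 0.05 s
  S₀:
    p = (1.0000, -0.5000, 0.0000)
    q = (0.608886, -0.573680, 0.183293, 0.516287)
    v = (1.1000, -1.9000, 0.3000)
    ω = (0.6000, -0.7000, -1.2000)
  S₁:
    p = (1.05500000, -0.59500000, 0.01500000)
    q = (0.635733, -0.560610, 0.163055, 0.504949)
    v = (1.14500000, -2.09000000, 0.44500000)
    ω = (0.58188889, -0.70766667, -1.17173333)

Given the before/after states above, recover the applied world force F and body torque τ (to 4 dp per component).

v₁ − v₀ = (0.04500000, -0.19000000, 0.14500000)
F = m·Δv/dt = (0.9000, -3.8000, 2.9000)
Δω = ω₁−ω₀ = (-0.01811111, -0.00766667, 0.02826667)
applied torque τ = (-0.0400, -0.0400, 0.1100)

F = (0.9000, -3.8000, 2.9000)
τ = (-0.0400, -0.0400, 0.1100)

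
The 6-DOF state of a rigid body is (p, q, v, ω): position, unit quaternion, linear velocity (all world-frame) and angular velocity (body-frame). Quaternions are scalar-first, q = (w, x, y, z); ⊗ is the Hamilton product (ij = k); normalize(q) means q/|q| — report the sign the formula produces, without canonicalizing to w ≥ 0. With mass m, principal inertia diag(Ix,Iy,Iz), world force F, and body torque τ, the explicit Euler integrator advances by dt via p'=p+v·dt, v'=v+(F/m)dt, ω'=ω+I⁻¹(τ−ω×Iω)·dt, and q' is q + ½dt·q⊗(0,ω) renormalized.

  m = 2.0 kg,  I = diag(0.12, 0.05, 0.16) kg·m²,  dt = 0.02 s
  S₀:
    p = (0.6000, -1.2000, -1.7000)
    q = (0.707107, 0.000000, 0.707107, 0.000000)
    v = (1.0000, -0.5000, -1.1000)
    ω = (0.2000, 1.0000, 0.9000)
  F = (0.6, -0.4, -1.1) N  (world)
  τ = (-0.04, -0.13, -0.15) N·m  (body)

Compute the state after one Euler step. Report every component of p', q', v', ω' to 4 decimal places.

p' = (0.6200, -1.2100, -1.7220)
q' = (0.7000, 0.0078, 0.7141, 0.0049)
v' = (1.0060, -0.5040, -1.1110)
ω' = (0.1768, 0.9509, 0.8830)

a = F/m = (0.3000, -0.2000, -0.5500)
p' = p + v·dt = (0.6200, -1.2100, -1.7220)
v + (F/m)dt = (1.0060, -0.5040, -1.1110)
gyro term ω×Iω = (0.0990, -0.0072, -0.0140)
α = I⁻¹(τ − ω×Iω) = (-1.1583, -2.4560, -0.8500)
ω' = ω + α·dt = (0.1768, 0.9509, 0.8830)
Hamilton product q⊗(0,ω) = (-0.7071070, 0.7778177, 0.7071070, 0.4949749)
q + ½dt·q⊗(0,ω), renormalized = (0.7000, 0.0078, 0.7141, 0.0049)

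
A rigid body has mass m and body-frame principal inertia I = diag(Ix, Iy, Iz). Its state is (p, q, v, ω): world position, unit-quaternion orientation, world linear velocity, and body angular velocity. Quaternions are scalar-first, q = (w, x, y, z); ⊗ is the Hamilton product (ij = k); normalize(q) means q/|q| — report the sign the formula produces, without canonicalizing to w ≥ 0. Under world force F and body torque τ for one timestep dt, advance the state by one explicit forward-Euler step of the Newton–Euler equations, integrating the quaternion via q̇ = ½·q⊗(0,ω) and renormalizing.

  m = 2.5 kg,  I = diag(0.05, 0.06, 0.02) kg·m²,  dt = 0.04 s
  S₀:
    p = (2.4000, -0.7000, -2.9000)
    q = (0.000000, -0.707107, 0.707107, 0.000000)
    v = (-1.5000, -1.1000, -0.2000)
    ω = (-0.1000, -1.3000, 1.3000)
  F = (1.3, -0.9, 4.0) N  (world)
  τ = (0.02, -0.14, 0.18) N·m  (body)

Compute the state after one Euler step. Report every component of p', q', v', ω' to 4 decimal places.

new position p' = (2.3400, -0.7440, -2.9080)
v + (F/m)dt = (-1.4792, -1.1144, -0.1360)
precession coupling ω×(Iω) = (0.0676, -0.0039, 0.0013)
α = I⁻¹(τ − ω×Iω) = (-0.9520, -2.2683, 8.9350)
ω' = ω + α·dt = (-0.1381, -1.3907, 1.6574)
Hamilton product q⊗(0,ω) = (0.8485284, 0.9192391, 0.9192391, 0.9899498)
updated quaternion q' = (0.0170, -0.6883, 0.7250, 0.0198)

p' = (2.3400, -0.7440, -2.9080)
q' = (0.0170, -0.6883, 0.7250, 0.0198)
v' = (-1.4792, -1.1144, -0.1360)
ω' = (-0.1381, -1.3907, 1.6574)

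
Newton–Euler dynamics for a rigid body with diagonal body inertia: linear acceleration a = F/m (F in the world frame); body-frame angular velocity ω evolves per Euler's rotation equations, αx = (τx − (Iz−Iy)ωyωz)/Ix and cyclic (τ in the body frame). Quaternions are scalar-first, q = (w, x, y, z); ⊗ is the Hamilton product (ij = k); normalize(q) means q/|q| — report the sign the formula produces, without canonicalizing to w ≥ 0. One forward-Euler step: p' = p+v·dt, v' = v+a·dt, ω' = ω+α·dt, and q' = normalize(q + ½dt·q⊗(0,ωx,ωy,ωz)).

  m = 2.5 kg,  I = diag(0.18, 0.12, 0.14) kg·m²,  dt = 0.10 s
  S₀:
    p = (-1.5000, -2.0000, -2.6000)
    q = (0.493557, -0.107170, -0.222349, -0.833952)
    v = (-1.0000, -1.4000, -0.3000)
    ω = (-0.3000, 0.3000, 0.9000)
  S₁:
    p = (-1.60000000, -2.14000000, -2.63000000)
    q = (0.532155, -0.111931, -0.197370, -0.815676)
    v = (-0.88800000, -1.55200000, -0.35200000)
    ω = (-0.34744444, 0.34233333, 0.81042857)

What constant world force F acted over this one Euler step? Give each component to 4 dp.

velocity change Δv = (0.11200000, -0.15200000, -0.05200000)
applied force F = (2.8000, -3.8000, -1.3000)

F = (2.8000, -3.8000, -1.3000)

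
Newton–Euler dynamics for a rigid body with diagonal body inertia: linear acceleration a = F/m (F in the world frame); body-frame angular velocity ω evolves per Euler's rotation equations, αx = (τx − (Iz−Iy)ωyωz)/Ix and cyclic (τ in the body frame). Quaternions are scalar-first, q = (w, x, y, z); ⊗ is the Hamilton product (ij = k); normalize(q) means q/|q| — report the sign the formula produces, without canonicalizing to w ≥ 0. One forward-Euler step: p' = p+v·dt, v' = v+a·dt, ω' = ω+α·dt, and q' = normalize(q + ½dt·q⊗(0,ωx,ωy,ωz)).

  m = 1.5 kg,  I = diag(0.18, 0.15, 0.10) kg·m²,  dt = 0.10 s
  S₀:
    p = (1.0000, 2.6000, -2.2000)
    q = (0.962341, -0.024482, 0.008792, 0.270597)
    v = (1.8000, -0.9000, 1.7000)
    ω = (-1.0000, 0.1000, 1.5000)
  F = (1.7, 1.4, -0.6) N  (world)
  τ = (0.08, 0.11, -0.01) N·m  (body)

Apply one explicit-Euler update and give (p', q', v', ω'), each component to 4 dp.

p' = (1.1800, 2.5100, -2.0300)
q' = (0.9370, -0.0730, 0.0019, 0.3417)
v' = (1.9133, -0.8067, 1.6600)
ω' = (-0.9514, 0.2533, 1.4870)

a = F/m = (1.1333, 0.9333, -0.4000)
p + v·dt = (1.1800, 2.5100, -2.0300)
v' = v + a·dt = (1.9133, -0.8067, 1.6600)
ω×(Iω) gyroscopic = (-0.0075, -0.1200, 0.0030)
α = I⁻¹(τ − ω×Iω) = (0.4861, 1.5333, -0.1300)
new body rate ω' = (-0.9514, 0.2533, 1.4870)
q⊗(0,ω) = (-0.4312567, -0.9762127, -0.1376399, 1.4498553)
updated quaternion q' = (0.9370, -0.0730, 0.0019, 0.3417)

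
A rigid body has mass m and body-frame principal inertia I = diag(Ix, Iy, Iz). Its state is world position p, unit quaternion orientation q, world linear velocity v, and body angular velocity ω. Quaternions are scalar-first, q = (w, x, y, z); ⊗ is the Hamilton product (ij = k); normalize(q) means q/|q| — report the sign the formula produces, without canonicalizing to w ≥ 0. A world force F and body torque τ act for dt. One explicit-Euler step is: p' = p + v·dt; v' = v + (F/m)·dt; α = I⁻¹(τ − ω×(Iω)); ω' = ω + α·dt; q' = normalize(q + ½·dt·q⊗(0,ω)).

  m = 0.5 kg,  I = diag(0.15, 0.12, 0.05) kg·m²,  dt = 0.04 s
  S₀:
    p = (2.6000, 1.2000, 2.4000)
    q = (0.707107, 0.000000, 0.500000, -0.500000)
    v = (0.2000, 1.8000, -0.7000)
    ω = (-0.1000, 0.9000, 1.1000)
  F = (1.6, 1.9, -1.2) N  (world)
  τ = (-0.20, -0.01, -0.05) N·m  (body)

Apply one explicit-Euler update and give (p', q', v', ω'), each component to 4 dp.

p' = (2.6080, 1.2720, 2.3720)
q' = (0.7088, 0.0186, 0.5135, -0.4832)
v' = (0.3280, 1.9520, -0.7960)
ω' = (-0.1349, 0.9003, 1.0578)

a = F/m = (3.2000, 3.8000, -2.4000)
p' = p + v·dt = (2.6080, 1.2720, 2.3720)
new velocity v' = (0.3280, 1.9520, -0.7960)
gyro term ω×Iω = (-0.0693, -0.0110, 0.0027)
α = I⁻¹(τ − ω×Iω) = (-0.8713, 0.0083, -1.0540)
ω' = ω + α·dt = (-0.1349, 0.9003, 1.0578)
Hamilton product q⊗(0,ω) = (0.1000000, 0.9292893, 0.6863963, 0.8278177)
q' = normalize(q + ½dt·q⊗(0,ω)) = (0.7088, 0.0186, 0.5135, -0.4832)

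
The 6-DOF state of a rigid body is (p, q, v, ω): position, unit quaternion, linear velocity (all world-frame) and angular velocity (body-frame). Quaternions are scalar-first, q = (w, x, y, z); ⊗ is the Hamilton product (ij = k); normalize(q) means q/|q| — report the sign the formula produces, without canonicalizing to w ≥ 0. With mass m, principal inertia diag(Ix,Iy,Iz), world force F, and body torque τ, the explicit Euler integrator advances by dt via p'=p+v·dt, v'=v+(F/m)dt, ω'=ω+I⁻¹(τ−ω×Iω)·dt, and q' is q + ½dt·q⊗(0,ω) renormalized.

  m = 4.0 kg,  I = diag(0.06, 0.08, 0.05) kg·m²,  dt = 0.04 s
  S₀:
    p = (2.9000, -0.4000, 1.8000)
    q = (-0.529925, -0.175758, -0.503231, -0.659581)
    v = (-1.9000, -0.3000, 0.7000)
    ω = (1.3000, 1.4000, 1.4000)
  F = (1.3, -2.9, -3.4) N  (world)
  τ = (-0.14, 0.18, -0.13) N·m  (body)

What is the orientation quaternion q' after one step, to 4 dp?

q⊗(0,ω) = (1.8564222, -0.4700125, -1.3532891, -0.3337559)
q' = normalize(q + ½dt·q⊗(0,ω)) = (-0.4922, -0.1850, -0.5297, -0.6655)

q' = (-0.4922, -0.1850, -0.5297, -0.6655)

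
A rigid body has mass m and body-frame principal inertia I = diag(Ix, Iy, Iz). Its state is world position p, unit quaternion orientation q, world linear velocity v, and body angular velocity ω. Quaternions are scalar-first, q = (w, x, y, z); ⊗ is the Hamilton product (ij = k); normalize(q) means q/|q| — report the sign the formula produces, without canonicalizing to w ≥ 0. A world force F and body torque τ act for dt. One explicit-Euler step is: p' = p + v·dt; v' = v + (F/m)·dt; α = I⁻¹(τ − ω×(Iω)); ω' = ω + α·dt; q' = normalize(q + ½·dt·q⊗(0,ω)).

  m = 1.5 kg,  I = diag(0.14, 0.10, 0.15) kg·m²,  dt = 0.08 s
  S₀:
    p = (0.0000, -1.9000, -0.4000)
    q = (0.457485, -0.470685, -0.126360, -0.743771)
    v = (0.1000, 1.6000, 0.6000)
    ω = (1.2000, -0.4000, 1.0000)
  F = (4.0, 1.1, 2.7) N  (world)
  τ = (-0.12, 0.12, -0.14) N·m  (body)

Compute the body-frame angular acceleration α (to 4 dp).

α = (-0.7143, 1.3200, -1.0613)

gyro term ω×Iω = (-0.0200, -0.0120, 0.0192)
α = I⁻¹(τ − ω×Iω) = (-0.7143, 1.3200, -1.0613)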